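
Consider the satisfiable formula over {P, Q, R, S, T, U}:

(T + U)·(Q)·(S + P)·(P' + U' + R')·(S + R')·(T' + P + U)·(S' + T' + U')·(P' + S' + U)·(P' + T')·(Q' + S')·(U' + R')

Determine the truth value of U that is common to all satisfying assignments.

True

Suppose U = 0.
From the singleton clause (T), T = 1.
From the singleton clause (Q), Q = 1.
From the singleton clause (P), P = 1.
Now (P') is unsatisfied and unit — conflict.
So every satisfying assignment has U = True.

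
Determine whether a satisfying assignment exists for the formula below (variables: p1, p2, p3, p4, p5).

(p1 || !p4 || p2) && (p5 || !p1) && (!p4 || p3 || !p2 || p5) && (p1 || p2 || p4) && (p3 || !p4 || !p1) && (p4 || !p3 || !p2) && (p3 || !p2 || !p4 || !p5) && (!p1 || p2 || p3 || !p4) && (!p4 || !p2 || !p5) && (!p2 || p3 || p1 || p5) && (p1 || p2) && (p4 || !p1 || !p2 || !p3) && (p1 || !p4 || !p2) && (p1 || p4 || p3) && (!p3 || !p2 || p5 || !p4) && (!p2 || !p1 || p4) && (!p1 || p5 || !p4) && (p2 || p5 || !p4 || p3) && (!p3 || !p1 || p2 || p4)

Yes

Case p5 = true:
Case p4 = false:
Case p1 = true:
From the singleton clause (!p2), p2 = false.
From the singleton clause (!p3), p3 = false.
All clauses are satisfied.
A satisfying assignment: p1=true,  p2=false,  p3=false,  p4=false,  p5=true.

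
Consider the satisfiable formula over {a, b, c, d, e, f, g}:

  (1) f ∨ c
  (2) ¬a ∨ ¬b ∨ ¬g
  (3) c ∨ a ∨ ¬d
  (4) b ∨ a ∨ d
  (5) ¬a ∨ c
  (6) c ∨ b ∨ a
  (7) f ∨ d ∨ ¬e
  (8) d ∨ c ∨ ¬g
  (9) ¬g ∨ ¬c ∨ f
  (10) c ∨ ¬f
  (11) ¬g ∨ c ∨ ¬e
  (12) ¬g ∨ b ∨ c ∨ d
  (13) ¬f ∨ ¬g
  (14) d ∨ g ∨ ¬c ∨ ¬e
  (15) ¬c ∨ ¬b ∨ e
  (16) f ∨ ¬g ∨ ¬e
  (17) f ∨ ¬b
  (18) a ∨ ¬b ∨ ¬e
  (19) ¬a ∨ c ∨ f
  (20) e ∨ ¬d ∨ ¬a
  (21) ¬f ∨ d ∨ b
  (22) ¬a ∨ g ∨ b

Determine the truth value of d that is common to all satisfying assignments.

Suppose d = False.
Suppose f = True.
(c) alone gives c = True.
(¬g) alone gives g = False.
(¬e) alone gives e = False.
(¬b) alone gives b = False.
But (b) is also a unit clause — contradiction.
So f must be the other value — set f = False.
(c) alone gives c = True.
(¬e) alone gives e = False.
(¬g) alone gives g = False.
(¬b) alone gives b = False.
(a) alone gives a = True.
But (¬a) is also a unit clause — contradiction.
Either choice for f ends in contradiction.
So every satisfying assignment has d = True.

True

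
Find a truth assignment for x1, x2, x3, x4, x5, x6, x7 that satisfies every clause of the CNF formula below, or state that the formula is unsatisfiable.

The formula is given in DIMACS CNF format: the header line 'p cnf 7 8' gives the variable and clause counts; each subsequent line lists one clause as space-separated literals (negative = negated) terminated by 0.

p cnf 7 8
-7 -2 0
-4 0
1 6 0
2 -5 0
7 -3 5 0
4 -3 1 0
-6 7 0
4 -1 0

x1 ↦ False,  x2 ↦ False,  x3 ↦ False,  x4 ↦ False,  x5 ↦ False,  x6 ↦ True,  x7 ↦ True

The clause (¬x4) is unit, so x4 = False.
The clause (¬x1) is unit, so x1 = False.
The clause (x6) is unit, so x6 = True.
The clause (¬x3) is unit, so x3 = False.
The clause (x7) is unit, so x7 = True.
The clause (¬x2) is unit, so x2 = False.
The clause (¬x5) is unit, so x5 = False.
Every clause now holds.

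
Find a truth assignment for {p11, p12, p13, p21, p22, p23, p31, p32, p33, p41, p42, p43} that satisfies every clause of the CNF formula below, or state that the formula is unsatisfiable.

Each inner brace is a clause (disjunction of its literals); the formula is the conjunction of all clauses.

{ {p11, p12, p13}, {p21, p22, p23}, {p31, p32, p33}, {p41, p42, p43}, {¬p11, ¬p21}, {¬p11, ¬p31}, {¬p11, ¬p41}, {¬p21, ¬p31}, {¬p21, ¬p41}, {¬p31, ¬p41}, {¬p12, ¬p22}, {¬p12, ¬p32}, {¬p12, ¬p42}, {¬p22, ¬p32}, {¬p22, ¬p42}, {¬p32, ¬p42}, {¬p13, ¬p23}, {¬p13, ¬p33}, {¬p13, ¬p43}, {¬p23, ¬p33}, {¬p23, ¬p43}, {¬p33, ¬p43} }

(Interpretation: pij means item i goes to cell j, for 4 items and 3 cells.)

Try p11 = False.
Try p12 = True.
The clause (¬p22) is unit, so p22 = False.
The clause (¬p32) is unit, so p32 = False.
The clause (¬p42) is unit, so p42 = False.
Try p21 = True.
The clause (¬p31) is unit, so p31 = False.
The clause (p33) is unit, so p33 = True.
The clause (¬p41) is unit, so p41 = False.
The clause (p43) is unit, so p43 = True.
But (¬p43) is also a unit clause — contradiction.
Backtrack on p21: now try p21 = False.
The clause (p23) is unit, so p23 = True.
The clause (¬p13) is unit, so p13 = False.
The clause (¬p33) is unit, so p33 = False.
The clause (p31) is unit, so p31 = True.
The clause (¬p41) is unit, so p41 = False.
The clause (p43) is unit, so p43 = True.
But (¬p43) is also a unit clause — contradiction.
Neither p21 = True nor p21 = False works.
Backtrack on p12: now try p12 = False.
The clause (p13) is unit, so p13 = True.
The clause (¬p23) is unit, so p23 = False.
The clause (¬p33) is unit, so p33 = False.
The clause (¬p43) is unit, so p43 = False.
Try p21 = True.
The clause (¬p31) is unit, so p31 = False.
The clause (p32) is unit, so p32 = True.
The clause (¬p41) is unit, so p41 = False.
The clause (p42) is unit, so p42 = True.
But (¬p42) is also a unit clause — contradiction.
Backtrack on p21: now try p21 = False.
The clause (p22) is unit, so p22 = True.
The clause (¬p32) is unit, so p32 = False.
The clause (p31) is unit, so p31 = True.
The clause (¬p41) is unit, so p41 = False.
The clause (p42) is unit, so p42 = True.
But (¬p42) is also a unit clause — contradiction.
Neither p21 = True nor p21 = False works.
Neither p12 = True nor p12 = False works.
Backtrack on p11: now try p11 = True.
The clause (¬p21) is unit, so p21 = False.
The clause (¬p31) is unit, so p31 = False.
The clause (¬p41) is unit, so p41 = False.
Try p22 = True.
The clause (¬p12) is unit, so p12 = False.
The clause (¬p32) is unit, so p32 = False.
The clause (p33) is unit, so p33 = True.
The clause (¬p42) is unit, so p42 = False.
The clause (p43) is unit, so p43 = True.
But (¬p43) is also a unit clause — contradiction.
Backtrack on p22: now try p22 = False.
The clause (p23) is unit, so p23 = True.
The clause (¬p13) is unit, so p13 = False.
The clause (¬p33) is unit, so p33 = False.
The clause (p32) is unit, so p32 = True.
The clause (¬p12) is unit, so p12 = False.
The clause (¬p42) is unit, so p42 = False.
The clause (p43) is unit, so p43 = True.
But (¬p43) is also a unit clause — contradiction.
Neither p22 = True nor p22 = False works.
Neither p11 = True nor p11 = False works.

UNSATISFIABLE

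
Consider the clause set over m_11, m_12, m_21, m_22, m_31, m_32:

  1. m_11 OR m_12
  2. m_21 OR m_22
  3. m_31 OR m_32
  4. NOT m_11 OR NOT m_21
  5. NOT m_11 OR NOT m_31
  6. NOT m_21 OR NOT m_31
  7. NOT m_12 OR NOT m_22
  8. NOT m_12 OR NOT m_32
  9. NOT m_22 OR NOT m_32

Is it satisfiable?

No, unsatisfiable

Try m_11 = true.
Unit clause (NOT m_21) forces m_21 = false.
Unit clause (m_22) forces m_22 = true.
Unit clause (NOT m_31) forces m_31 = false.
Unit clause (m_32) forces m_32 = true.
But (NOT m_32) is also a unit clause — contradiction.
Backtrack on m_11: now try m_11 = false.
Unit clause (m_12) forces m_12 = true.
Unit clause (NOT m_22) forces m_22 = false.
Unit clause (m_21) forces m_21 = true.
Unit clause (NOT m_31) forces m_31 = false.
Unit clause (m_32) forces m_32 = true.
But (NOT m_32) is also a unit clause — contradiction.
Either choice for m_11 ends in contradiction.
No assignment satisfies every clause.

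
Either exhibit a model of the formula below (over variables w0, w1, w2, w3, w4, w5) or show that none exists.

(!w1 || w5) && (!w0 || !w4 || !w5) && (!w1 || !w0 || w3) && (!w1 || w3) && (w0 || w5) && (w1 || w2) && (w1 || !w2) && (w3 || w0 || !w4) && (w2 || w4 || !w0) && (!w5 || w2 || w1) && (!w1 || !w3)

UNSATISFIABLE

Try w1 = false.
Unit clause (w2) forces w2 = true.
But (!w2) is also a unit clause — contradiction.
Backtrack on w1: now try w1 = true.
Unit clause (w5) forces w5 = true.
Unit clause (w3) forces w3 = true.
But (!w3) is also a unit clause — contradiction.
Neither w1 = true nor w1 = false works.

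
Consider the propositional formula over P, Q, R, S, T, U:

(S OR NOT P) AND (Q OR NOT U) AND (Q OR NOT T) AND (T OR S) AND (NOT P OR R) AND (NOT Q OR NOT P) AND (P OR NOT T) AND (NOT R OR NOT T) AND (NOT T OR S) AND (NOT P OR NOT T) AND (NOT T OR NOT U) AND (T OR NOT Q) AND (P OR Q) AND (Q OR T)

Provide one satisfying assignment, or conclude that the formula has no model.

Case S = true:
Case Q = true:
From the singleton clause (NOT P), P = false.
From the singleton clause (NOT T), T = false.
Now (T) is unsatisfied and unit — conflict.
Undo Q and try Q = false.
From the singleton clause (NOT U), U = false.
From the singleton clause (NOT T), T = false.
Now (T) is unsatisfied and unit — conflict.
Either choice for Q ends in contradiction.
Undo S and try S = false.
From the singleton clause (NOT P), P = false.
From the singleton clause (T), T = true.
Now (NOT T) is unsatisfied and unit — conflict.
Either choice for S ends in contradiction.

UNSATISFIABLE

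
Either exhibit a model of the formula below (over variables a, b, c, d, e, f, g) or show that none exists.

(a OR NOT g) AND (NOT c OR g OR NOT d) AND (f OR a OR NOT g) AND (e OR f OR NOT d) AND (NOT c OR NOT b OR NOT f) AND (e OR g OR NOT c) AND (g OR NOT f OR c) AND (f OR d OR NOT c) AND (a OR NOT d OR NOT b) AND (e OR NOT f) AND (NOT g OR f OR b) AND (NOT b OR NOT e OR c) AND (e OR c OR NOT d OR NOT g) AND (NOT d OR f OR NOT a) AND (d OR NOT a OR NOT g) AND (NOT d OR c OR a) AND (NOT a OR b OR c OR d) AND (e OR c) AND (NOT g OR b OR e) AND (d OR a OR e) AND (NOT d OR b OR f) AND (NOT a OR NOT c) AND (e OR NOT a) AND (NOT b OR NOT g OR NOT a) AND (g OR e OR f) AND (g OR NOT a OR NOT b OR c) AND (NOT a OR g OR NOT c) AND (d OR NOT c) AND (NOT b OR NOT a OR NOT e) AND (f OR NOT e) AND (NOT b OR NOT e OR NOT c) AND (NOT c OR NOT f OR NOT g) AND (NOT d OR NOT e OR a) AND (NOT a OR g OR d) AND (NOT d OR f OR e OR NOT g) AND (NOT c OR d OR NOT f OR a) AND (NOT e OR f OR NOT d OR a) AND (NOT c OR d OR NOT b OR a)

a ↦ true, b ↦ false, c ↦ false, d ↦ true, e ↦ true, f ↦ true, g ↦ true

Suppose a = true.
Unit clause (NOT c) forces c = false.
Unit clause (e) forces e = true.
Unit clause (NOT b) forces b = false.
Unit clause (d) forces d = true.
Unit clause (f) forces f = true.
Unit clause (g) forces g = true.
This assignment satisfies each clause.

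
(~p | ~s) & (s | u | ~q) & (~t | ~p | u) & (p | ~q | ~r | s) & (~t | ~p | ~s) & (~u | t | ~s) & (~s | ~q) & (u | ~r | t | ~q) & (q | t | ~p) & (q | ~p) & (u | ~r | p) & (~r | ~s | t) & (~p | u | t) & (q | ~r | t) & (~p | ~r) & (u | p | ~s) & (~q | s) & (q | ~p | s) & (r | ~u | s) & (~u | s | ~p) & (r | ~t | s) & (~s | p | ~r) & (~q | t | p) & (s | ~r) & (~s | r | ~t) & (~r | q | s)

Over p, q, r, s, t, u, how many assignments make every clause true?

There are 2^6 = 64 truth assignments over (p, q, r, s, t, u).
Split on u. With u = 1, the clauses containing u are satisfied and ~u drops from the rest; 0 of the 2^5 = 32 assignments to the other variables satisfy what remains.
With u = 0, by the same count on the reduced clause set, 1 assignment works.
(One model: p=F, q=F, r=F, s=F, t=F, u=F.)
Total: 0 + 1 = 1.

1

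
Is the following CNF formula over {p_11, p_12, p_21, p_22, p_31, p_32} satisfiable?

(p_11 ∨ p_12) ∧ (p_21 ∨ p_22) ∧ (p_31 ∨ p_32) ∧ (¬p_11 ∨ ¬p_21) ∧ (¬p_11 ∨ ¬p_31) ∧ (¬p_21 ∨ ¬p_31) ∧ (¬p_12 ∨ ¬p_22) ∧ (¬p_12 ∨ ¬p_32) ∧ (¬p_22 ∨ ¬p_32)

No

Branch on p_11: set p_11 = True.
Unit clause (¬p_21) forces p_21 = False.
Unit clause (p_22) forces p_22 = True.
Unit clause (¬p_31) forces p_31 = False.
Unit clause (p_32) forces p_32 = True.
Now (¬p_32) is unsatisfied and unit — conflict.
That branch fails; take p_11 = False instead.
Unit clause (p_12) forces p_12 = True.
Unit clause (¬p_22) forces p_22 = False.
Unit clause (p_21) forces p_21 = True.
Unit clause (¬p_31) forces p_31 = False.
Unit clause (p_32) forces p_32 = True.
Now (¬p_32) is unsatisfied and unit — conflict.
Both values of p_11 lead to a conflict.
No assignment satisfies every clause.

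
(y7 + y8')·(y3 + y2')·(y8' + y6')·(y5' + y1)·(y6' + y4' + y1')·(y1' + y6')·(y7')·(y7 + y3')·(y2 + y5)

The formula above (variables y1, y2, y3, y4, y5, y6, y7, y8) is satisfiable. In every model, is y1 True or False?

True

Suppose y1 = 0.
The clause (y5') is unit, so y5 = 0.
The clause (y7') is unit, so y7 = 0.
The clause (y8') is unit, so y8 = 0.
The clause (y3') is unit, so y3 = 0.
The clause (y2') is unit, so y2 = 0.
That conflicts with the unit clause (y2).
So every satisfying assignment has y1 = True.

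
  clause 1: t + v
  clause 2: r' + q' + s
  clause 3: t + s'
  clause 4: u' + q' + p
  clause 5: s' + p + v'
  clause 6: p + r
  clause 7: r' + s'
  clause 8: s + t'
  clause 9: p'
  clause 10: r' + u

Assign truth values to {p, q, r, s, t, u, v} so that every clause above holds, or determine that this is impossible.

p ↦ 0, q ↦ 0, r ↦ 1, s ↦ 0, t ↦ 0, u ↦ 1, v ↦ 1

From the singleton clause (p'), p = 0.
From the singleton clause (r), r = 1.
From the singleton clause (s'), s = 0.
From the singleton clause (q'), q = 0.
From the singleton clause (t'), t = 0.
From the singleton clause (v), v = 1.
From the singleton clause (u), u = 1.
All clauses are satisfied.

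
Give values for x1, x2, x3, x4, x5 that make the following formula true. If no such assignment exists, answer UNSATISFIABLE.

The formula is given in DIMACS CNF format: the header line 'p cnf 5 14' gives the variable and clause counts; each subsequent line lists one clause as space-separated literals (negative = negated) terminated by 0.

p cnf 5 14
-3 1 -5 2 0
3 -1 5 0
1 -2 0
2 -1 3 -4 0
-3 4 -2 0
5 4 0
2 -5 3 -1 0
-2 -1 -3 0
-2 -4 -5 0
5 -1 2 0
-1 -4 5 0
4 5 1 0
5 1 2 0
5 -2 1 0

x1 ↦ False, x2 ↦ False, x3 ↦ False, x4 ↦ False, x5 ↦ True

Suppose x1 = False.
From the singleton clause (¬x2), x2 = False.
From the singleton clause (x5), x5 = True.
From the singleton clause (¬x3), x3 = False.
Every clause is now satisfied; x4 is unconstrained.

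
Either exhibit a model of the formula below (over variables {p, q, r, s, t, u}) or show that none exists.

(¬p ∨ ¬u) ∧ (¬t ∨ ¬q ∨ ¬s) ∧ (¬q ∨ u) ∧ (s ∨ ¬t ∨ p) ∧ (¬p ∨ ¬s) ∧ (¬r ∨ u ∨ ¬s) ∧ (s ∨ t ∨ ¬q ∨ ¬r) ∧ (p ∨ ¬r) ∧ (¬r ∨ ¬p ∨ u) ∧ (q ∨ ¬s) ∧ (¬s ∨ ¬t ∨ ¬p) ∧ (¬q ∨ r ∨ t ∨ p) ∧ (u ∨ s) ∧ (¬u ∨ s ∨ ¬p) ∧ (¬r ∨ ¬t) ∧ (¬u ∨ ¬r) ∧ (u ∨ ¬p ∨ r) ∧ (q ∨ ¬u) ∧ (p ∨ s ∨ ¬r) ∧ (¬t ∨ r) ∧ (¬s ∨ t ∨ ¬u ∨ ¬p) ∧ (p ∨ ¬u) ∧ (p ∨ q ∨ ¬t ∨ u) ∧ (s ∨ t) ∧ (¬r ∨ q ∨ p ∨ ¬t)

UNSATISFIABLE

Case p = False:
From the singleton clause (¬r), r = False.
From the singleton clause (¬t), t = False.
From the singleton clause (¬q), q = False.
From the singleton clause (¬s), s = False.
But (s) is also a unit clause — contradiction.
Undo p and try p = True.
From the singleton clause (¬u), u = False.
From the singleton clause (¬q), q = False.
From the singleton clause (¬s), s = False.
But (s) is also a unit clause — contradiction.
Either choice for p ends in contradiction.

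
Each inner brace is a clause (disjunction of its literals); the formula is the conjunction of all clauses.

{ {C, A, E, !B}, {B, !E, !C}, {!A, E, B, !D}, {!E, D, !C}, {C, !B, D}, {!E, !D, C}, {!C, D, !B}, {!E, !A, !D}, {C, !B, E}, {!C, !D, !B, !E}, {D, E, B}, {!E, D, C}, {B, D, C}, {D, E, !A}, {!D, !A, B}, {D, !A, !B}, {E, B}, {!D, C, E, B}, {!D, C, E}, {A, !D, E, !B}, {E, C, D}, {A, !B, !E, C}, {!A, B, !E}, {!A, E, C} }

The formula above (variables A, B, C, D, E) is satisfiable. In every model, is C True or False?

Suppose C = false.
Try B = false.
From the singleton clause (D), D = true.
From the singleton clause (!E), E = false.
That conflicts with the unit clause (E).
Backtrack on B: now try B = true.
From the singleton clause (D), D = true.
From the singleton clause (!E), E = false.
That conflicts with the unit clause (E).
Either choice for B ends in contradiction.
So every satisfying assignment has C = True.

True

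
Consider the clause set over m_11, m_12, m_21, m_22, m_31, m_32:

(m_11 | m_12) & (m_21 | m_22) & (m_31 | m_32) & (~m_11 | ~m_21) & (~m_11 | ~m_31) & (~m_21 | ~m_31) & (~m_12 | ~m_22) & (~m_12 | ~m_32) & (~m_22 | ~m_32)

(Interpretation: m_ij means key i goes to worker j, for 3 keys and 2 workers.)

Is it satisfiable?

Unsatisfiable

Branch on m_11: set m_11 = 1.
From the singleton clause (~m_21), m_21 = 0.
From the singleton clause (m_22), m_22 = 1.
From the singleton clause (~m_31), m_31 = 0.
From the singleton clause (m_32), m_32 = 1.
Now (~m_32) is unsatisfied and unit — conflict.
So m_11 must be the other value — set m_11 = 0.
From the singleton clause (m_12), m_12 = 1.
From the singleton clause (~m_22), m_22 = 0.
From the singleton clause (m_21), m_21 = 1.
From the singleton clause (~m_31), m_31 = 0.
From the singleton clause (m_32), m_32 = 1.
Now (~m_32) is unsatisfied and unit — conflict.
Either choice for m_11 ends in contradiction.
No assignment satisfies every clause.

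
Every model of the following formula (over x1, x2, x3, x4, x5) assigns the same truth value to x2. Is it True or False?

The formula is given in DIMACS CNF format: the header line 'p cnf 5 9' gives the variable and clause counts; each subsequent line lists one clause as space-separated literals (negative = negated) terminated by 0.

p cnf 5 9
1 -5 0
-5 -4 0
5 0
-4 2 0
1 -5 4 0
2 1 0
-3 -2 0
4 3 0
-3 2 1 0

Suppose x2 = True.
The clause (x5) is unit, so x5 = True.
The clause (x1) is unit, so x1 = True.
The clause (¬x4) is unit, so x4 = False.
The clause (¬x3) is unit, so x3 = False.
But (x3) is also a unit clause — contradiction.
So every satisfying assignment has x2 = False.

False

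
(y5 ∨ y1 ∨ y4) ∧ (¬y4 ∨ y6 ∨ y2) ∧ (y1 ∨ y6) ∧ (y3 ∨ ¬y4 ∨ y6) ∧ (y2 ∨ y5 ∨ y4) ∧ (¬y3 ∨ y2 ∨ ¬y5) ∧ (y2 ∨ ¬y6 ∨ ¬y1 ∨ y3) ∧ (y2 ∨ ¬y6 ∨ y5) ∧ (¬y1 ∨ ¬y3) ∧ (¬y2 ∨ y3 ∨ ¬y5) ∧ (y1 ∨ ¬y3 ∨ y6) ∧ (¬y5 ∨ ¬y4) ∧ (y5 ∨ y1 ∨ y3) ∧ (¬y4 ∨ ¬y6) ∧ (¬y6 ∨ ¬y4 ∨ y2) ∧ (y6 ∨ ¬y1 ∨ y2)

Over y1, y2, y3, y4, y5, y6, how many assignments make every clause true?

There are 2^6 = 64 truth assignments over (y1, y2, y3, y4, y5, y6).
Split on y4. With y4 = True, the clauses containing y4 are satisfied and ¬y4 drops from the rest; 0 of the 2^5 = 32 assignments to the other variables satisfy what remains.
With y4 = False, by the same count on the reduced clause set, 4 assignments work.
Total: 0 + 4 = 4.

4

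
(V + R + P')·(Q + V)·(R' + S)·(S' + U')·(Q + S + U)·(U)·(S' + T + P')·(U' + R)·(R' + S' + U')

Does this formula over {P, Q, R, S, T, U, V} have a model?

Unsatisfiable

From the singleton clause (U), U = 1.
From the singleton clause (S'), S = 0.
From the singleton clause (R'), R = 0.
Now (R) is unsatisfied and unit — conflict.
No assignment satisfies every clause.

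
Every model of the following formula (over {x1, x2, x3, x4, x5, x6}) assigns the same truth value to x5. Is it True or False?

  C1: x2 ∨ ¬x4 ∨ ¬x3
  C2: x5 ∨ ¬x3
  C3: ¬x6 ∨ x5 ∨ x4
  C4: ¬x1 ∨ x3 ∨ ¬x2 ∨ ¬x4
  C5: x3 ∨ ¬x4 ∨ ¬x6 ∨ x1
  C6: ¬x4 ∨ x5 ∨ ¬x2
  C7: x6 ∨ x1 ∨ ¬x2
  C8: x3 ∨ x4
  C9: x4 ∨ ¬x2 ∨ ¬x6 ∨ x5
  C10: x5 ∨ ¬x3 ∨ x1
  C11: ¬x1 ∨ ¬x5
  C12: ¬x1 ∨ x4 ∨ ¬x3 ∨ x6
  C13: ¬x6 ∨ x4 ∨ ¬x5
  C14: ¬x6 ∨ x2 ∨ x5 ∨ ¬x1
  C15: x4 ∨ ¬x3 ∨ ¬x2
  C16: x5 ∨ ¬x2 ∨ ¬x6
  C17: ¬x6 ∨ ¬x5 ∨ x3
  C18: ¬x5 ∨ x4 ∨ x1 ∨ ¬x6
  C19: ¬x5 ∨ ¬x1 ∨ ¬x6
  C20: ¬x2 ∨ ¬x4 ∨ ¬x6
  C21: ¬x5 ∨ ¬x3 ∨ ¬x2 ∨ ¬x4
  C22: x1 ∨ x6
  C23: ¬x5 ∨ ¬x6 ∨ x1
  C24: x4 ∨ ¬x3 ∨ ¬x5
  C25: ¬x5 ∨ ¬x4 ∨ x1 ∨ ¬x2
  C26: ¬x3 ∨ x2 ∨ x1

False

Suppose x5 = True.
From the singleton clause (¬x1), x1 = False.
From the singleton clause (x6), x6 = True.
But (¬x6) is also a unit clause — contradiction.
So every satisfying assignment has x5 = False.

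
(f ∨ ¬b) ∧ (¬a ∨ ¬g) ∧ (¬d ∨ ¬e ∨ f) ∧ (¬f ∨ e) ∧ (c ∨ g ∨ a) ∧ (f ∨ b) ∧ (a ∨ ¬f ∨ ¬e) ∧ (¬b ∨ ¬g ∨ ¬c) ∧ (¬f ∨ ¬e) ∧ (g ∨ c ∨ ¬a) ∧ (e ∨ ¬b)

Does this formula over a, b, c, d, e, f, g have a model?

Case f = True:
(e) alone gives e = True.
That conflicts with the unit clause (¬e).
Undo f and try f = False.
(¬b) alone gives b = False.
That conflicts with the unit clause (b).
Either choice for f ends in contradiction.
No assignment satisfies every clause.

No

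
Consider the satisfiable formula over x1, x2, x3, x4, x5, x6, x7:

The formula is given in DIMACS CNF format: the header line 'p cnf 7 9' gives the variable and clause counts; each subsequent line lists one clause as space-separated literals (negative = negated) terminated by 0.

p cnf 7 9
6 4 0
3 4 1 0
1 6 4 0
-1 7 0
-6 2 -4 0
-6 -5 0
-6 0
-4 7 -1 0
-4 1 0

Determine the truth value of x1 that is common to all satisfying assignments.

True

Suppose x1 = False.
The clause (¬x6) is unit, so x6 = False.
The clause (x4) is unit, so x4 = True.
That conflicts with the unit clause (¬x4).
So every satisfying assignment has x1 = True.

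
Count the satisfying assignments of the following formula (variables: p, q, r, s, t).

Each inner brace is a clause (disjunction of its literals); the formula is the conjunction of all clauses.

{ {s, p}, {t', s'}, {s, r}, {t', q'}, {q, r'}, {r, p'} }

5

There are 2^5 = 32 truth assignments over (p, q, r, s, t).
Split on p. With p = 1, the clauses containing p are satisfied and p' drops from the rest; 2 of the 2^4 = 16 assignments to the other variables satisfy what remains.
With p = 0, by the same count on the reduced clause set, 3 assignments work.
Total: 2 + 3 = 5.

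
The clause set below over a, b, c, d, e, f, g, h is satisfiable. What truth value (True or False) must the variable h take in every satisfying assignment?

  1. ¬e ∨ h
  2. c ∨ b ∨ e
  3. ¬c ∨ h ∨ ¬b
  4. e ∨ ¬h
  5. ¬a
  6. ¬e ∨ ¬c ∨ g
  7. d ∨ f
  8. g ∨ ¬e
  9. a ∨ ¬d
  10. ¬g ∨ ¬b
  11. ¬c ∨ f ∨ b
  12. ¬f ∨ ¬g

False

Suppose h = True.
Unit clause (e) forces e = True.
Unit clause (¬a) forces a = False.
Unit clause (g) forces g = True.
Unit clause (¬d) forces d = False.
Unit clause (f) forces f = True.
That conflicts with the unit clause (¬f).
So every satisfying assignment has h = False.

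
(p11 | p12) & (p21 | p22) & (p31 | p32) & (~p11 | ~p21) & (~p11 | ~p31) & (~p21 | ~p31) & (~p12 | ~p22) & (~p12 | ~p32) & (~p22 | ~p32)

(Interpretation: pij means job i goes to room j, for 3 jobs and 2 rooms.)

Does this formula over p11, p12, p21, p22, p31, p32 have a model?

Try p11 = 1.
Unit clause (~p21) forces p21 = 0.
Unit clause (p22) forces p22 = 1.
Unit clause (~p31) forces p31 = 0.
Unit clause (p32) forces p32 = 1.
Now (~p32) is unsatisfied and unit — conflict.
Backtrack on p11: now try p11 = 0.
Unit clause (p12) forces p12 = 1.
Unit clause (~p22) forces p22 = 0.
Unit clause (p21) forces p21 = 1.
Unit clause (~p31) forces p31 = 0.
Unit clause (p32) forces p32 = 1.
Now (~p32) is unsatisfied and unit — conflict.
Neither p11 = 1 nor p11 = 0 works.
No assignment satisfies every clause.

No, unsatisfiable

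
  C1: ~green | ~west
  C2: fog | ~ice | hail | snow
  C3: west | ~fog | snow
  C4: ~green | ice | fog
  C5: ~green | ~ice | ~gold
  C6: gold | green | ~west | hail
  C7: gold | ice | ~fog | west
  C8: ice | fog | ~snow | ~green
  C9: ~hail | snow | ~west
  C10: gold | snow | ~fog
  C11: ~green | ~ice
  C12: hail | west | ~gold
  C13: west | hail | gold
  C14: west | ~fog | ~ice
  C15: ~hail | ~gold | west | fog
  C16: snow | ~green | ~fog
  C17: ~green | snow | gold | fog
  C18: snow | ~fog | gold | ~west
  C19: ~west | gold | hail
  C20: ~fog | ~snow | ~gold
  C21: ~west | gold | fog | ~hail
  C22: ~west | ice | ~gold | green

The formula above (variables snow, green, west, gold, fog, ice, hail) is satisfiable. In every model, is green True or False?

False

Suppose green = 1.
Unit clause (~west) forces west = 0.
Unit clause (~ice) forces ice = 0.
Unit clause (fog) forces fog = 1.
Unit clause (snow) forces snow = 1.
Unit clause (gold) forces gold = 1.
Now (~gold) is unsatisfied and unit — conflict.
So every satisfying assignment has green = False.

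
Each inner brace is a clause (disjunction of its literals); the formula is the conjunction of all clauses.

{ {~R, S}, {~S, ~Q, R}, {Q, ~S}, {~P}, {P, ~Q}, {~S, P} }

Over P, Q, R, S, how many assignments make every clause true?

There are 2^4 = 16 truth assignments over (P, Q, R, S).
Split on P. With P = 1, the clauses containing P are satisfied and ~P drops from the rest; 0 of the 2^3 = 8 assignments to the other variables satisfy what remains.
With P = 0, by the same count on the reduced clause set, 1 assignment works.
(One model: P=F, Q=F, R=F, S=F.)
Total: 0 + 1 = 1.

1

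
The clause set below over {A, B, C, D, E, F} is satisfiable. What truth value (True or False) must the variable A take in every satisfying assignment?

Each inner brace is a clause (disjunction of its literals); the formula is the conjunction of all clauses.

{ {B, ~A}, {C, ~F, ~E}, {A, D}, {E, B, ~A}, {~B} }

Suppose A = 1.
From the singleton clause (B), B = 1.
Now (~B) is unsatisfied and unit — conflict.
So every satisfying assignment has A = False.

False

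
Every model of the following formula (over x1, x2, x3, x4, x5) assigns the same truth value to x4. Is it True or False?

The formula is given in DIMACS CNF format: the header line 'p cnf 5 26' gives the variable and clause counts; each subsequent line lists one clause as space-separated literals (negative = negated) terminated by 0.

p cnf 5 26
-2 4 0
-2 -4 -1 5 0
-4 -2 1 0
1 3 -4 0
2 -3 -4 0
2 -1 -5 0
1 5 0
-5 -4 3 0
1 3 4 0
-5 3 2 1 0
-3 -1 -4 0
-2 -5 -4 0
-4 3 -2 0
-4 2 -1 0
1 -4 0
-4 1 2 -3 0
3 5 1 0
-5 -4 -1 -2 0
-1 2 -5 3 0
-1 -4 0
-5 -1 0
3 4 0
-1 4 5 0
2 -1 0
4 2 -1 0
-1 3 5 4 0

False

Suppose x4 = True.
From the singleton clause (x1), x1 = True.
Now (¬x1) is unsatisfied and unit — conflict.
So every satisfying assignment has x4 = False.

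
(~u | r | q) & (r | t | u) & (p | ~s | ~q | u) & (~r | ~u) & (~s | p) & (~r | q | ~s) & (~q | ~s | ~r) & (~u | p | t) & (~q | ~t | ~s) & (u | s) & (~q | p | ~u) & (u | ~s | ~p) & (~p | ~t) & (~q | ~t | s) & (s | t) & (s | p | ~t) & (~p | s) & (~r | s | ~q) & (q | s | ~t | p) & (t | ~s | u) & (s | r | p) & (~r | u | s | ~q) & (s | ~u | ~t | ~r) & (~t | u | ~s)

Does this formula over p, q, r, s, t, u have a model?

Satisfiable

Try r = 0.
Try u = 1.
(q) alone gives q = 1.
(p) alone gives p = 1.
(~t) alone gives t = 0.
(s) alone gives s = 1.
Every clause now holds.
A satisfying assignment: p: 1; q: 1; r: 0; s: 1; t: 0; u: 1.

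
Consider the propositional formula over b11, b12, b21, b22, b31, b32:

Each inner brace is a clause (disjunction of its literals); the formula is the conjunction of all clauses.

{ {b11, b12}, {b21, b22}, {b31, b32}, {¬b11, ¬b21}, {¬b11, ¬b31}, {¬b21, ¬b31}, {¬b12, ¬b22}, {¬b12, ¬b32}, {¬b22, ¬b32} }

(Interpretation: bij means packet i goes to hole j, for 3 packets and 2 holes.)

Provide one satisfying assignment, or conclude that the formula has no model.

Try b11 = True.
The clause (¬b21) is unit, so b21 = False.
The clause (b22) is unit, so b22 = True.
The clause (¬b31) is unit, so b31 = False.
The clause (b32) is unit, so b32 = True.
But (¬b32) is also a unit clause — contradiction.
That branch fails; take b11 = False instead.
The clause (b12) is unit, so b12 = True.
The clause (¬b22) is unit, so b22 = False.
The clause (b21) is unit, so b21 = True.
The clause (¬b31) is unit, so b31 = False.
The clause (b32) is unit, so b32 = True.
But (¬b32) is also a unit clause — contradiction.
Both values of b11 lead to a conflict.

UNSATISFIABLE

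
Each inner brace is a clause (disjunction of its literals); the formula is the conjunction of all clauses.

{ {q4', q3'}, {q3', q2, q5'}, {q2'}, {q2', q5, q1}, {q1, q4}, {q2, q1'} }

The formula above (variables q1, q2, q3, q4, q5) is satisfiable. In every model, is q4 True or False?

Suppose q4 = 0.
The clause (q2') is unit, so q2 = 0.
The clause (q1) is unit, so q1 = 1.
Now (q1') is unsatisfied and unit — conflict.
So every satisfying assignment has q4 = True.

True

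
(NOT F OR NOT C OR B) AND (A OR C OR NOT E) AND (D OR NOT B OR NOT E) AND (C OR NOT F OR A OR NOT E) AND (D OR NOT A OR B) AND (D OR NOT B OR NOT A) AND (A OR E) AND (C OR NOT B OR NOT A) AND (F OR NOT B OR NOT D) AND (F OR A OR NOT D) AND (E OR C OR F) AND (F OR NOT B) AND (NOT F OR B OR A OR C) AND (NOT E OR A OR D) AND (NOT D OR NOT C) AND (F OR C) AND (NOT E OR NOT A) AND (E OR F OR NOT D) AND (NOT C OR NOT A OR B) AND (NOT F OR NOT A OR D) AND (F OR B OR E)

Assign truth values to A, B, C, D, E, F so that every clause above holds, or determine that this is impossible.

Try A = true.
Unit clause (NOT E) forces E = false.
Try D = true.
Unit clause (NOT C) forces C = false.
Unit clause (NOT B) forces B = false.
Unit clause (F) forces F = true.
This assignment satisfies each clause.

A: true; B: false; C: false; D: true; E: false; F: true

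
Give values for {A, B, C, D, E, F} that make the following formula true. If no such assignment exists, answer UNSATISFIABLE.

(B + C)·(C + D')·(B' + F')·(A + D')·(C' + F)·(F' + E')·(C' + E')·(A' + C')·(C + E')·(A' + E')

A ↦ 0; B ↦ 1; C ↦ 0; D ↦ 0; E ↦ 0; F ↦ 0

Try B = 1.
Unit clause (F') forces F = 0.
Unit clause (C') forces C = 0.
Unit clause (D') forces D = 0.
Unit clause (E') forces E = 0.
Every clause is now satisfied; A is unconstrained.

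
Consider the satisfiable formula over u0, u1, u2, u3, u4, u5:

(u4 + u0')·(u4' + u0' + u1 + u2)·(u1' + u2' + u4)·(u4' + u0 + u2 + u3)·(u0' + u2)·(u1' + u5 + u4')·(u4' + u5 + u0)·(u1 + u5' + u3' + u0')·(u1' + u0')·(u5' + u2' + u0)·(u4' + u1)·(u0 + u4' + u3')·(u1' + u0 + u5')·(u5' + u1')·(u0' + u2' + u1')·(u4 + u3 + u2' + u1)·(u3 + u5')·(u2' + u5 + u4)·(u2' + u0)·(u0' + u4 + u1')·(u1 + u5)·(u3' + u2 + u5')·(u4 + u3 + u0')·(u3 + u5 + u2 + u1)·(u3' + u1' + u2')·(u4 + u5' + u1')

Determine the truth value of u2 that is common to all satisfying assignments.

Suppose u2 = 1.
The clause (u0) is unit, so u0 = 1.
The clause (u4) is unit, so u4 = 1.
The clause (u1') is unit, so u1 = 0.
But (u1) is also a unit clause — contradiction.
So every satisfying assignment has u2 = False.

False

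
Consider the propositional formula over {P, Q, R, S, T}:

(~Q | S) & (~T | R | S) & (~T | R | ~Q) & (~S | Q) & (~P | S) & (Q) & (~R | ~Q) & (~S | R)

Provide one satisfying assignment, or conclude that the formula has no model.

UNSATISFIABLE

From the singleton clause (Q), Q = 1.
From the singleton clause (S), S = 1.
From the singleton clause (~R), R = 0.
That conflicts with the unit clause (R).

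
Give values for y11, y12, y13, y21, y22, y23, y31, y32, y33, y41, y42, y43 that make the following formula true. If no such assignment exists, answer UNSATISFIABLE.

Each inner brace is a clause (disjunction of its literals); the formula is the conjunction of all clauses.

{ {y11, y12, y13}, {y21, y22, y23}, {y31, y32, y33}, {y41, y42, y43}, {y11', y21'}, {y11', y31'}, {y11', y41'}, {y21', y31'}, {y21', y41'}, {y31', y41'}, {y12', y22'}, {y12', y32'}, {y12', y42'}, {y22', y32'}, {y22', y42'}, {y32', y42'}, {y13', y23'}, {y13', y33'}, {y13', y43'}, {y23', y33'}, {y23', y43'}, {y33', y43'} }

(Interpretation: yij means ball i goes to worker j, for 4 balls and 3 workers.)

Branch on y11: set y11 = 0.
Branch on y12: set y12 = 1.
Unit clause (y22') forces y22 = 0.
Unit clause (y32') forces y32 = 0.
Unit clause (y42') forces y42 = 0.
Branch on y21: set y21 = 1.
Unit clause (y31') forces y31 = 0.
Unit clause (y33) forces y33 = 1.
Unit clause (y41') forces y41 = 0.
Unit clause (y43) forces y43 = 1.
Now (y43') is unsatisfied and unit — conflict.
So y21 must be the other value — set y21 = 0.
Unit clause (y23) forces y23 = 1.
Unit clause (y13') forces y13 = 0.
Unit clause (y33') forces y33 = 0.
Unit clause (y31) forces y31 = 1.
Unit clause (y41') forces y41 = 0.
Unit clause (y43) forces y43 = 1.
Now (y43') is unsatisfied and unit — conflict.
Neither y21 = 1 nor y21 = 0 works.
So y12 must be the other value — set y12 = 0.
Unit clause (y13) forces y13 = 1.
Unit clause (y23') forces y23 = 0.
Unit clause (y33') forces y33 = 0.
Unit clause (y43') forces y43 = 0.
Branch on y21: set y21 = 1.
Unit clause (y31') forces y31 = 0.
Unit clause (y32) forces y32 = 1.
Unit clause (y41') forces y41 = 0.
Unit clause (y42) forces y42 = 1.
Now (y42') is unsatisfied and unit — conflict.
So y21 must be the other value — set y21 = 0.
Unit clause (y22) forces y22 = 1.
Unit clause (y32') forces y32 = 0.
Unit clause (y31) forces y31 = 1.
Unit clause (y41') forces y41 = 0.
Unit clause (y42) forces y42 = 1.
Now (y42') is unsatisfied and unit — conflict.
Neither y21 = 1 nor y21 = 0 works.
Neither y12 = 1 nor y12 = 0 works.
So y11 must be the other value — set y11 = 1.
Unit clause (y21') forces y21 = 0.
Unit clause (y31') forces y31 = 0.
Unit clause (y41') forces y41 = 0.
Branch on y22: set y22 = 1.
Unit clause (y12') forces y12 = 0.
Unit clause (y32') forces y32 = 0.
Unit clause (y33) forces y33 = 1.
Unit clause (y42') forces y42 = 0.
Unit clause (y43) forces y43 = 1.
Now (y43') is unsatisfied and unit — conflict.
So y22 must be the other value — set y22 = 0.
Unit clause (y23) forces y23 = 1.
Unit clause (y13') forces y13 = 0.
Unit clause (y33') forces y33 = 0.
Unit clause (y32) forces y32 = 1.
Unit clause (y12') forces y12 = 0.
Unit clause (y42') forces y42 = 0.
Unit clause (y43) forces y43 = 1.
Now (y43') is unsatisfied and unit — conflict.
Neither y22 = 1 nor y22 = 0 works.
Neither y11 = 1 nor y11 = 0 works.

UNSATISFIABLE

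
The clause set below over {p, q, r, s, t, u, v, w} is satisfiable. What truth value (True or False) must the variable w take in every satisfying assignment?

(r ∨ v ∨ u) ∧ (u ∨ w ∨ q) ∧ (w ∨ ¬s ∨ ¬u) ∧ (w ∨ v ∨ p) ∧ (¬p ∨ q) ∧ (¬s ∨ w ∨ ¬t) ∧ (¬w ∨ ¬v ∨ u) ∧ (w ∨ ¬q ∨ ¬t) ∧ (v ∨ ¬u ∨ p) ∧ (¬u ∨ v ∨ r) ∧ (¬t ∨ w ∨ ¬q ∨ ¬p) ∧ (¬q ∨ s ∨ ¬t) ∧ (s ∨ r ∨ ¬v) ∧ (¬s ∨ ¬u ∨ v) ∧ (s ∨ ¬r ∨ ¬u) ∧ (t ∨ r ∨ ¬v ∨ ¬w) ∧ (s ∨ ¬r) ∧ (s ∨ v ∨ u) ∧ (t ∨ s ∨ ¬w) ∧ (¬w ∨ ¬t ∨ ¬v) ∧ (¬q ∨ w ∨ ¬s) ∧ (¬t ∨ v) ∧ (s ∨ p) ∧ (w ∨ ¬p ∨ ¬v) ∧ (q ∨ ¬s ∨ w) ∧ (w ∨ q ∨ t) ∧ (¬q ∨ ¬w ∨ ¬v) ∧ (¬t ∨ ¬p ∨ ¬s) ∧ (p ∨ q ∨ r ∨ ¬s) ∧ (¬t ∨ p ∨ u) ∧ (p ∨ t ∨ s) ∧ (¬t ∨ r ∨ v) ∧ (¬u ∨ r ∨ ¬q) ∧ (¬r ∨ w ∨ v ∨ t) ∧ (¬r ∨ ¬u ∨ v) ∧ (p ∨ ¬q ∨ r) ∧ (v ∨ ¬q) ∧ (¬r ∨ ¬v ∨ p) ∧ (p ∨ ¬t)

True

Suppose w = False.
Branch on u: set u = True.
The clause (¬s) is unit, so s = False.
The clause (¬r) is unit, so r = False.
The clause (v) is unit, so v = True.
Now (¬v) is unsatisfied and unit — conflict.
So u must be the other value — set u = False.
The clause (q) is unit, so q = True.
The clause (¬t) is unit, so t = False.
The clause (¬s) is unit, so s = False.
The clause (¬r) is unit, so r = False.
The clause (v) is unit, so v = True.
Now (¬v) is unsatisfied and unit — conflict.
Neither u = True nor u = False works.
So every satisfying assignment has w = True.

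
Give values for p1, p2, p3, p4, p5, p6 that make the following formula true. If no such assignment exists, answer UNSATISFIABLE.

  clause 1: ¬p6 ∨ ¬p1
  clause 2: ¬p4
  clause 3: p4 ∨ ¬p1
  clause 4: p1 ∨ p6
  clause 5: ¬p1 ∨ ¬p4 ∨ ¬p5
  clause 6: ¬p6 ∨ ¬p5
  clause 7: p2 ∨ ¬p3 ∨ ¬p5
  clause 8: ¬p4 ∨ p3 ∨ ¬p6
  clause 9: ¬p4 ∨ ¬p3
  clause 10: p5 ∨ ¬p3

p1: False,  p2: True,  p3: False,  p4: False,  p5: False,  p6: True

(¬p4) alone gives p4 = False.
(¬p1) alone gives p1 = False.
(p6) alone gives p6 = True.
(¬p5) alone gives p5 = False.
(¬p3) alone gives p3 = False.
Every clause is now satisfied; p2 is unconstrained.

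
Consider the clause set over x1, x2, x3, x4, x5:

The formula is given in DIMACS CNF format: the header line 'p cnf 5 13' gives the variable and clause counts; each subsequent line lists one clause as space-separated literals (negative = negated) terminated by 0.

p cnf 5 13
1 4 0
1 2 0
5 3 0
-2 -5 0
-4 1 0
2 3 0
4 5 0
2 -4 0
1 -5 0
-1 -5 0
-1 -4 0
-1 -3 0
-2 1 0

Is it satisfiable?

Branch on x1: set x1 = True.
From the singleton clause (¬x5), x5 = False.
From the singleton clause (x3), x3 = True.
Now (¬x3) is unsatisfied and unit — conflict.
Backtrack on x1: now try x1 = False.
From the singleton clause (x4), x4 = True.
Now (¬x4) is unsatisfied and unit — conflict.
Both values of x1 lead to a conflict.
No assignment satisfies every clause.

No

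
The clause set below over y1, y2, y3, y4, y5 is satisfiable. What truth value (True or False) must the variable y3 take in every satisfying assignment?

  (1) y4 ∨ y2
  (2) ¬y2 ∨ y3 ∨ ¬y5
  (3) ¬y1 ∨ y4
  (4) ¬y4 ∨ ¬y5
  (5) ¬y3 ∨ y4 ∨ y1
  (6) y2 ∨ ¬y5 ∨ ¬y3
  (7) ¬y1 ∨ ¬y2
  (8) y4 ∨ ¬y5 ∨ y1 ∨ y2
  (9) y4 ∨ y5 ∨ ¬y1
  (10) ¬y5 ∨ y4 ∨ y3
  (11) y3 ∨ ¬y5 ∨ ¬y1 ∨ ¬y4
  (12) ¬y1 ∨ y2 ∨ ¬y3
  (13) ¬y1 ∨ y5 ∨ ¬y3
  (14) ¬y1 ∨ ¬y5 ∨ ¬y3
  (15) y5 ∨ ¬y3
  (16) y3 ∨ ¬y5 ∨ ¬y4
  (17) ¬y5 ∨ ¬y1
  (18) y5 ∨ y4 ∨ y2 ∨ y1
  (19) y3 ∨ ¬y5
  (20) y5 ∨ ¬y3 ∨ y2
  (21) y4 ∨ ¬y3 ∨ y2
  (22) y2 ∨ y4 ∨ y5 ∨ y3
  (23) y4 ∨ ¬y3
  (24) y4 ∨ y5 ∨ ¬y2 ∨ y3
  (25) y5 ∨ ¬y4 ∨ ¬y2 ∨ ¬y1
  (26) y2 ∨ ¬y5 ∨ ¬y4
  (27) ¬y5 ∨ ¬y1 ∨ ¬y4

False

Suppose y3 = True.
From the singleton clause (y5), y5 = True.
From the singleton clause (¬y4), y4 = False.
But (y4) is also a unit clause — contradiction.
So every satisfying assignment has y3 = False.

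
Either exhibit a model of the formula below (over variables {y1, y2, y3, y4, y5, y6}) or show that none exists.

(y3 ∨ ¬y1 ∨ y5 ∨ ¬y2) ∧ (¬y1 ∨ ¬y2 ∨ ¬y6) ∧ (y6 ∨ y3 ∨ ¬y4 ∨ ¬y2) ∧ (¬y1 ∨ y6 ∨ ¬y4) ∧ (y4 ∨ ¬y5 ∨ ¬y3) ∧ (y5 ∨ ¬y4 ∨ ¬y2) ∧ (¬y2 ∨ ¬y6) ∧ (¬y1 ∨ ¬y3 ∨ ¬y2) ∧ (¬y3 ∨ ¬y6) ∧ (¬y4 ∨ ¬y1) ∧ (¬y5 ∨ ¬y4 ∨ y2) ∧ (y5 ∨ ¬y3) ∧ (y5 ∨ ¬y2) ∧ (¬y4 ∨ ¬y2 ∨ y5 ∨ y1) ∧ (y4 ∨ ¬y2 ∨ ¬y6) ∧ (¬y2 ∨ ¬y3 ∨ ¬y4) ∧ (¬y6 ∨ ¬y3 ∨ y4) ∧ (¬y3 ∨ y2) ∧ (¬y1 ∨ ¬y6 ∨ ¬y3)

y1: True,  y2: False,  y3: False,  y4: False,  y5: True,  y6: True

Case y2 = False:
The clause (¬y3) is unit, so y3 = False.
Case y4 = False:
Every clause is now satisfied; y1, y5, y6 are unconstrained.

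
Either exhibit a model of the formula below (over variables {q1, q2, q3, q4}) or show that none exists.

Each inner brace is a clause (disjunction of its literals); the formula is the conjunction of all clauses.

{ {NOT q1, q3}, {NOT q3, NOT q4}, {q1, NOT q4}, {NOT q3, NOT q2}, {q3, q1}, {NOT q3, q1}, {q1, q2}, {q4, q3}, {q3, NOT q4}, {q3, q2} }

Try q1 = true.
The clause (q3) is unit, so q3 = true.
The clause (NOT q4) is unit, so q4 = false.
The clause (NOT q2) is unit, so q2 = false.
This assignment satisfies each clause.

q1: true,  q2: false,  q3: true,  q4: false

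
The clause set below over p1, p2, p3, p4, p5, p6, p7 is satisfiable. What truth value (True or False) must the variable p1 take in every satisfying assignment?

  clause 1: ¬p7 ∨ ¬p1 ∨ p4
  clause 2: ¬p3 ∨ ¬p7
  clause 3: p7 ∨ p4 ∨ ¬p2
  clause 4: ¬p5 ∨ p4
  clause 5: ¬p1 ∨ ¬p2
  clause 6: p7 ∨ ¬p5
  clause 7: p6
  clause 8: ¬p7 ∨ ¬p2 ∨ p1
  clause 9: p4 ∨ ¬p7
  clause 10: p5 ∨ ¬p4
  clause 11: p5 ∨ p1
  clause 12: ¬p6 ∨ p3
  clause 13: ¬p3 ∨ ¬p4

Suppose p1 = False.
(p6) alone gives p6 = True.
(p5) alone gives p5 = True.
(p4) alone gives p4 = True.
(p7) alone gives p7 = True.
(¬p3) alone gives p3 = False.
Now (p3) is unsatisfied and unit — conflict.
So every satisfying assignment has p1 = True.

True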